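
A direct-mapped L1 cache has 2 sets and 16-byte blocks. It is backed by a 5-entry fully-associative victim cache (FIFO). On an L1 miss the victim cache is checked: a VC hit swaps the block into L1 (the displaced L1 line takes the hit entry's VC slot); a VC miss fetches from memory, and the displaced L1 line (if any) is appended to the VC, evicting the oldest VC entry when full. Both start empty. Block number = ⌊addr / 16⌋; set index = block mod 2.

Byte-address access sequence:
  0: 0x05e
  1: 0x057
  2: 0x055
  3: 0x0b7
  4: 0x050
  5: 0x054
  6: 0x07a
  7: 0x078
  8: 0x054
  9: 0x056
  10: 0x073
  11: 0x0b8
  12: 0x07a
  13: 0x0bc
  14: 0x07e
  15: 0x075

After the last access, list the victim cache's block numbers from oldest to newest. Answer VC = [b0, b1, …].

  [0] addr=0x5e blk=5 s=1: MISS | VC []
  [1] addr=0x57 blk=5 s=1: L1-HIT | VC []
  [2] addr=0x55 blk=5 s=1: L1-HIT | VC []
  [3] addr=0xb7 blk=11 s=1: MISS | VC [5]
  [4] addr=0x50 blk=5 s=1: VC-HIT | VC [11]
  [5] addr=0x54 blk=5 s=1: L1-HIT | VC [11]
  [6] addr=0x7a blk=7 s=1: MISS | VC [11, 5]
  [7] addr=0x78 blk=7 s=1: L1-HIT | VC [11, 5]
  [8] addr=0x54 blk=5 s=1: VC-HIT | VC [11, 7]
  [9] addr=0x56 blk=5 s=1: L1-HIT | VC [11, 7]
  [10] addr=0x73 blk=7 s=1: VC-HIT | VC [11, 5]
  [11] addr=0xb8 blk=11 s=1: VC-HIT | VC [7, 5]
  [12] addr=0x7a blk=7 s=1: VC-HIT | VC [11, 5]
  [13] addr=0xbc blk=11 s=1: VC-HIT | VC [7, 5]
  [14] addr=0x7e blk=7 s=1: VC-HIT | VC [11, 5]
  [15] addr=0x75 blk=7 s=1: L1-HIT | VC [11, 5]

VC = [11, 5]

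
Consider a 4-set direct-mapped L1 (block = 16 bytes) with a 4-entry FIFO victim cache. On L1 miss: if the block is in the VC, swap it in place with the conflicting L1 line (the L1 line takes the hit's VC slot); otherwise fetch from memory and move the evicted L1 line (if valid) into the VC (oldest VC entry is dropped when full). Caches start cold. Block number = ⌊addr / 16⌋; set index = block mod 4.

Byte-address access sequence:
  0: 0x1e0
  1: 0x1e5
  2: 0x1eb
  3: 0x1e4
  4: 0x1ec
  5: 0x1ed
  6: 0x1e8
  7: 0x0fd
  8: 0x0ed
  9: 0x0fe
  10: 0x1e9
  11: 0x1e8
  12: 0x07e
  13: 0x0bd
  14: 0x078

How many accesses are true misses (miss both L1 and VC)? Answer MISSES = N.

MISSES = 5

  [0] addr=0x1e0 blk=30 s=2: MISS | VC []
  [1] addr=0x1e5 blk=30 s=2: L1-HIT | VC []
  [2] addr=0x1eb blk=30 s=2: L1-HIT | VC []
  [3] addr=0x1e4 blk=30 s=2: L1-HIT | VC []
  [4] addr=0x1ec blk=30 s=2: L1-HIT | VC []
  [5] addr=0x1ed blk=30 s=2: L1-HIT | VC []
  [6] addr=0x1e8 blk=30 s=2: L1-HIT | VC []
  [7] addr=0xfd blk=15 s=3: MISS | VC []
  [8] addr=0xed blk=14 s=2: MISS | VC [30]
  [9] addr=0xfe blk=15 s=3: L1-HIT | VC [30]
  [10] addr=0x1e9 blk=30 s=2: VC-HIT | VC [14]
  [11] addr=0x1e8 blk=30 s=2: L1-HIT | VC [14]
  [12] addr=0x7e blk=7 s=3: MISS | VC [14, 15]
  [13] addr=0xbd blk=11 s=3: MISS | VC [14, 15, 7]
  [14] addr=0x78 blk=7 s=3: VC-HIT | VC [14, 15, 11]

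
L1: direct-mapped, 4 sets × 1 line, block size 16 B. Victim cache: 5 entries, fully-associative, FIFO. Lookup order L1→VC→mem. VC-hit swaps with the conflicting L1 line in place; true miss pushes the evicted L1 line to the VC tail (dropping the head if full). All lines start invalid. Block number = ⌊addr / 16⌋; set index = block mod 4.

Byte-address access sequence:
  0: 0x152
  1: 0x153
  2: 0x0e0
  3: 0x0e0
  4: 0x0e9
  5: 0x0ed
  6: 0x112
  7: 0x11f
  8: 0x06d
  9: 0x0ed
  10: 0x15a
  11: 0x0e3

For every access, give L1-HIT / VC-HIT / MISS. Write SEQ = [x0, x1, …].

SEQ = [MISS, L1-HIT, MISS, L1-HIT, L1-HIT, L1-HIT, MISS, L1-HIT, MISS, VC-HIT, VC-HIT, L1-HIT]

#0 0x152→b21/s1 MISS; vc=[]
#1 0x153→b21/s1 L1-HIT; vc=[]
#2 0xe0→b14/s2 MISS; vc=[]
#3 0xe0→b14/s2 L1-HIT; vc=[]
#4 0xe9→b14/s2 L1-HIT; vc=[]
#5 0xed→b14/s2 L1-HIT; vc=[]
#6 0x112→b17/s1 MISS; vc=[21]
#7 0x11f→b17/s1 L1-HIT; vc=[21]
#8 0x6d→b6/s2 MISS; vc=[21,14]
#9 0xed→b14/s2 VC-HIT; vc=[21,6]
#10 0x15a→b21/s1 VC-HIT; vc=[17,6]
#11 0xe3→b14/s2 L1-HIT; vc=[17,6]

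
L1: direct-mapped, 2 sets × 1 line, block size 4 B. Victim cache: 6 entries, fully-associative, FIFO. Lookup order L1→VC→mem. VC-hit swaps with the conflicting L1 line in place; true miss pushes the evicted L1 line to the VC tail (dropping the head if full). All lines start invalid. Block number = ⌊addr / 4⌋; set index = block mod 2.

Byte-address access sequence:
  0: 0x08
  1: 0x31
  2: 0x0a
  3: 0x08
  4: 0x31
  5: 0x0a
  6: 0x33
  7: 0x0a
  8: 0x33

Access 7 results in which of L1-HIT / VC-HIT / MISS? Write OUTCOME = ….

OUTCOME = VC-HIT

#0 0x8→b2/s0 MISS; vc=[]
#1 0x31→b12/s0 MISS; vc=[2]
#2 0xa→b2/s0 VC-HIT; vc=[12]
#3 0x8→b2/s0 L1-HIT; vc=[12]
#4 0x31→b12/s0 VC-HIT; vc=[2]
#5 0xa→b2/s0 VC-HIT; vc=[12]
#6 0x33→b12/s0 VC-HIT; vc=[2]
#7 0xa→b2/s0 VC-HIT; vc=[12]
#8 0x33→b12/s0 VC-HIT; vc=[2]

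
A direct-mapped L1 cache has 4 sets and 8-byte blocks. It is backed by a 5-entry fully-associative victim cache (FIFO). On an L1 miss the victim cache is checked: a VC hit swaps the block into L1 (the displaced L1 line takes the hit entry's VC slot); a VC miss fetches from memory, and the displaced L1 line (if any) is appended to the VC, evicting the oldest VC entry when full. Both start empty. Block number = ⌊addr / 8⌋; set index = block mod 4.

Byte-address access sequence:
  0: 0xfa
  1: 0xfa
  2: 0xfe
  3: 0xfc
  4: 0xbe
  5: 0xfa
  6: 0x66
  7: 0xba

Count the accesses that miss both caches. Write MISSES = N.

#0 0xfa→b31/s3 MISS; vc=[]
#1 0xfa→b31/s3 L1-HIT; vc=[]
#2 0xfe→b31/s3 L1-HIT; vc=[]
#3 0xfc→b31/s3 L1-HIT; vc=[]
#4 0xbe→b23/s3 MISS; vc=[31]
#5 0xfa→b31/s3 VC-HIT; vc=[23]
#6 0x66→b12/s0 MISS; vc=[23]
#7 0xba→b23/s3 VC-HIT; vc=[31]

MISSES = 3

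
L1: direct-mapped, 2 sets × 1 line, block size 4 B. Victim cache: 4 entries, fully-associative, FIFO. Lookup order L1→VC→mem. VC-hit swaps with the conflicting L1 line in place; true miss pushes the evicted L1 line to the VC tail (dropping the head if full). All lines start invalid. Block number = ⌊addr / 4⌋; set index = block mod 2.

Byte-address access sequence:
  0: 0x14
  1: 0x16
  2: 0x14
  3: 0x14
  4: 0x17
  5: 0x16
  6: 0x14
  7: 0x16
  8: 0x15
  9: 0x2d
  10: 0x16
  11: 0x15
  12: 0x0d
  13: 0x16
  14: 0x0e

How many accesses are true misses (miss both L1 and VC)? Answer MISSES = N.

MISSES = 3

#0 0x14→b5/s1 MISS; vc=[]
#1 0x16→b5/s1 L1-HIT; vc=[]
#2 0x14→b5/s1 L1-HIT; vc=[]
#3 0x14→b5/s1 L1-HIT; vc=[]
#4 0x17→b5/s1 L1-HIT; vc=[]
#5 0x16→b5/s1 L1-HIT; vc=[]
#6 0x14→b5/s1 L1-HIT; vc=[]
#7 0x16→b5/s1 L1-HIT; vc=[]
#8 0x15→b5/s1 L1-HIT; vc=[]
#9 0x2d→b11/s1 MISS; vc=[5]
#10 0x16→b5/s1 VC-HIT; vc=[11]
#11 0x15→b5/s1 L1-HIT; vc=[11]
#12 0xd→b3/s1 MISS; vc=[11,5]
#13 0x16→b5/s1 VC-HIT; vc=[11,3]
#14 0xe→b3/s1 VC-HIT; vc=[11,5]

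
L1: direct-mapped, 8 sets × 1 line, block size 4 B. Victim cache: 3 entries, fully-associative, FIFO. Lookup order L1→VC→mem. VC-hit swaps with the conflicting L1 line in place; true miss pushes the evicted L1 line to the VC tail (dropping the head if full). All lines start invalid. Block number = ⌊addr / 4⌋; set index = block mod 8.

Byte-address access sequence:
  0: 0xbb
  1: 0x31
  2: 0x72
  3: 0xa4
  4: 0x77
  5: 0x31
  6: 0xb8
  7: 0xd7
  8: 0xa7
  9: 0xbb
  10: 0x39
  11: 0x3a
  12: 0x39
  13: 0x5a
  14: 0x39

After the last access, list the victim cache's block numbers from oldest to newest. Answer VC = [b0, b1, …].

VC = [29, 46, 22]

#0 0xbb→b46/s6 MISS; vc=[]
#1 0x31→b12/s4 MISS; vc=[]
#2 0x72→b28/s4 MISS; vc=[12]
#3 0xa4→b41/s1 MISS; vc=[12]
#4 0x77→b29/s5 MISS; vc=[12]
#5 0x31→b12/s4 VC-HIT; vc=[28]
#6 0xb8→b46/s6 L1-HIT; vc=[28]
#7 0xd7→b53/s5 MISS; vc=[28,29]
#8 0xa7→b41/s1 L1-HIT; vc=[28,29]
#9 0xbb→b46/s6 L1-HIT; vc=[28,29]
#10 0x39→b14/s6 MISS; vc=[28,29,46]
#11 0x3a→b14/s6 L1-HIT; vc=[28,29,46]
#12 0x39→b14/s6 L1-HIT; vc=[28,29,46]
#13 0x5a→b22/s6 MISS; vc=[29,46,14]
#14 0x39→b14/s6 VC-HIT; vc=[29,46,22]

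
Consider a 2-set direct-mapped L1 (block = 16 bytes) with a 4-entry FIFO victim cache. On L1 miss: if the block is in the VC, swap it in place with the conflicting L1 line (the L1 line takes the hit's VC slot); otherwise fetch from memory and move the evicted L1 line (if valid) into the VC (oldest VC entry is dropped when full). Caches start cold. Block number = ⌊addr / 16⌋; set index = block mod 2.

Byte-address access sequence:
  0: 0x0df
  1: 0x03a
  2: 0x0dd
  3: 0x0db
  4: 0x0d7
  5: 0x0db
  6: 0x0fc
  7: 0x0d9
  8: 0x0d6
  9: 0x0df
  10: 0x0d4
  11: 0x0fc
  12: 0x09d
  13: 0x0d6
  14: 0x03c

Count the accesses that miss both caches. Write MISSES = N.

#0 0xdf→b13/s1 MISS; vc=[]
#1 0x3a→b3/s1 MISS; vc=[13]
#2 0xdd→b13/s1 VC-HIT; vc=[3]
#3 0xdb→b13/s1 L1-HIT; vc=[3]
#4 0xd7→b13/s1 L1-HIT; vc=[3]
#5 0xdb→b13/s1 L1-HIT; vc=[3]
#6 0xfc→b15/s1 MISS; vc=[3,13]
#7 0xd9→b13/s1 VC-HIT; vc=[3,15]
#8 0xd6→b13/s1 L1-HIT; vc=[3,15]
#9 0xdf→b13/s1 L1-HIT; vc=[3,15]
#10 0xd4→b13/s1 L1-HIT; vc=[3,15]
#11 0xfc→b15/s1 VC-HIT; vc=[3,13]
#12 0x9d→b9/s1 MISS; vc=[3,13,15]
#13 0xd6→b13/s1 VC-HIT; vc=[3,9,15]
#14 0x3c→b3/s1 VC-HIT; vc=[13,9,15]

MISSES = 4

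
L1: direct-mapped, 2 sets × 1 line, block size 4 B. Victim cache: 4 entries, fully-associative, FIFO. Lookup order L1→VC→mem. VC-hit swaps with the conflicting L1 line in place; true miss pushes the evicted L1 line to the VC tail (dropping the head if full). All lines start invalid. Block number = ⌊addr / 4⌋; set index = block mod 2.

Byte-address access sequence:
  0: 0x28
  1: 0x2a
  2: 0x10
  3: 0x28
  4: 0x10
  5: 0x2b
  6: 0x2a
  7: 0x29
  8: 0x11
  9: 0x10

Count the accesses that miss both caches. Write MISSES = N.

MISSES = 2

0: 0x28 (blk 10, set 0) → MISS  vc=[]
1: 0x2a (blk 10, set 0) → L1-HIT  vc=[]
2: 0x10 (blk 4, set 0) → MISS  vc=[10]
3: 0x28 (blk 10, set 0) → VC-HIT  vc=[4]
4: 0x10 (blk 4, set 0) → VC-HIT  vc=[10]
5: 0x2b (blk 10, set 0) → VC-HIT  vc=[4]
6: 0x2a (blk 10, set 0) → L1-HIT  vc=[4]
7: 0x29 (blk 10, set 0) → L1-HIT  vc=[4]
8: 0x11 (blk 4, set 0) → VC-HIT  vc=[10]
9: 0x10 (blk 4, set 0) → L1-HIT  vc=[10]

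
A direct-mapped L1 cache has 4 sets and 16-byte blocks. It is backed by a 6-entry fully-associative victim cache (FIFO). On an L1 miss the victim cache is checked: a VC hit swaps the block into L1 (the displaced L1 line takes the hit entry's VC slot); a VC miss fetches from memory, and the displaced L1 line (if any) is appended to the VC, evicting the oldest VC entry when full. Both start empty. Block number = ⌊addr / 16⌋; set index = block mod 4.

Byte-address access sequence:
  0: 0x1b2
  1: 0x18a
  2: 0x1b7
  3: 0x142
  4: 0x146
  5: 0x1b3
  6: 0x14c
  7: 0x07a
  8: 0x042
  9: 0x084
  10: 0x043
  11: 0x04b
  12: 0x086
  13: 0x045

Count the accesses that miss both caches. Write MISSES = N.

MISSES = 6

  [0] addr=0x1b2 blk=27 s=3: MISS | VC []
  [1] addr=0x18a blk=24 s=0: MISS | VC []
  [2] addr=0x1b7 blk=27 s=3: L1-HIT | VC []
  [3] addr=0x142 blk=20 s=0: MISS | VC [24]
  [4] addr=0x146 blk=20 s=0: L1-HIT | VC [24]
  [5] addr=0x1b3 blk=27 s=3: L1-HIT | VC [24]
  [6] addr=0x14c blk=20 s=0: L1-HIT | VC [24]
  [7] addr=0x7a blk=7 s=3: MISS | VC [24, 27]
  [8] addr=0x42 blk=4 s=0: MISS | VC [24, 27, 20]
  [9] addr=0x84 blk=8 s=0: MISS | VC [24, 27, 20, 4]
  [10] addr=0x43 blk=4 s=0: VC-HIT | VC [24, 27, 20, 8]
  [11] addr=0x4b blk=4 s=0: L1-HIT | VC [24, 27, 20, 8]
  [12] addr=0x86 blk=8 s=0: VC-HIT | VC [24, 27, 20, 4]
  [13] addr=0x45 blk=4 s=0: VC-HIT | VC [24, 27, 20, 8]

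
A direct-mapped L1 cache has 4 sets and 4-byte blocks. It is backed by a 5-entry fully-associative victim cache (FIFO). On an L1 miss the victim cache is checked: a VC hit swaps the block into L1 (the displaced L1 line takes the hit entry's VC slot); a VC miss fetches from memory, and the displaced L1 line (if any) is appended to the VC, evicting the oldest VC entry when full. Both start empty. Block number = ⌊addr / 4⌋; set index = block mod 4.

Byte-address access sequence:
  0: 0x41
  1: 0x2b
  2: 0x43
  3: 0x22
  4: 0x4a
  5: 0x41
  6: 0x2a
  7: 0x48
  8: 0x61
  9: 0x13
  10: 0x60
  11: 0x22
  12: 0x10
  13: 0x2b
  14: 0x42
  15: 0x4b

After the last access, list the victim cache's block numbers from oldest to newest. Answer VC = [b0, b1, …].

VC = [24, 10, 4, 8]

#0 0x41→b16/s0 MISS; vc=[]
#1 0x2b→b10/s2 MISS; vc=[]
#2 0x43→b16/s0 L1-HIT; vc=[]
#3 0x22→b8/s0 MISS; vc=[16]
#4 0x4a→b18/s2 MISS; vc=[16,10]
#5 0x41→b16/s0 VC-HIT; vc=[8,10]
#6 0x2a→b10/s2 VC-HIT; vc=[8,18]
#7 0x48→b18/s2 VC-HIT; vc=[8,10]
#8 0x61→b24/s0 MISS; vc=[8,10,16]
#9 0x13→b4/s0 MISS; vc=[8,10,16,24]
#10 0x60→b24/s0 VC-HIT; vc=[8,10,16,4]
#11 0x22→b8/s0 VC-HIT; vc=[24,10,16,4]
#12 0x10→b4/s0 VC-HIT; vc=[24,10,16,8]
#13 0x2b→b10/s2 VC-HIT; vc=[24,18,16,8]
#14 0x42→b16/s0 VC-HIT; vc=[24,18,4,8]
#15 0x4b→b18/s2 VC-HIT; vc=[24,10,4,8]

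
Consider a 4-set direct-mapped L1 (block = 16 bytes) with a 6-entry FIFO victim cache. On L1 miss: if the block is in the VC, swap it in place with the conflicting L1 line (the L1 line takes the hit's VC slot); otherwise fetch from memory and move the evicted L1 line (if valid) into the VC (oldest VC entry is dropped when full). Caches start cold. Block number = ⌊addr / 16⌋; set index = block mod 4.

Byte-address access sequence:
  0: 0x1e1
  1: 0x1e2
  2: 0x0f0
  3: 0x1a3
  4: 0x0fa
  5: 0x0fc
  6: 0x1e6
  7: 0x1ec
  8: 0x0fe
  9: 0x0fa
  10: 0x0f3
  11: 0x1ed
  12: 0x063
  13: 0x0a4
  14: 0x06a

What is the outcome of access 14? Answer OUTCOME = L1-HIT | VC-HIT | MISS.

OUTCOME = VC-HIT

0: 0x1e1 (blk 30, set 2) → MISS  vc=[]
1: 0x1e2 (blk 30, set 2) → L1-HIT  vc=[]
2: 0xf0 (blk 15, set 3) → MISS  vc=[]
3: 0x1a3 (blk 26, set 2) → MISS  vc=[30]
4: 0xfa (blk 15, set 3) → L1-HIT  vc=[30]
5: 0xfc (blk 15, set 3) → L1-HIT  vc=[30]
6: 0x1e6 (blk 30, set 2) → VC-HIT  vc=[26]
7: 0x1ec (blk 30, set 2) → L1-HIT  vc=[26]
8: 0xfe (blk 15, set 3) → L1-HIT  vc=[26]
9: 0xfa (blk 15, set 3) → L1-HIT  vc=[26]
10: 0xf3 (blk 15, set 3) → L1-HIT  vc=[26]
11: 0x1ed (blk 30, set 2) → L1-HIT  vc=[26]
12: 0x63 (blk 6, set 2) → MISS  vc=[26, 30]
13: 0xa4 (blk 10, set 2) → MISS  vc=[26, 30, 6]
14: 0x6a (blk 6, set 2) → VC-HIT  vc=[26, 30, 10]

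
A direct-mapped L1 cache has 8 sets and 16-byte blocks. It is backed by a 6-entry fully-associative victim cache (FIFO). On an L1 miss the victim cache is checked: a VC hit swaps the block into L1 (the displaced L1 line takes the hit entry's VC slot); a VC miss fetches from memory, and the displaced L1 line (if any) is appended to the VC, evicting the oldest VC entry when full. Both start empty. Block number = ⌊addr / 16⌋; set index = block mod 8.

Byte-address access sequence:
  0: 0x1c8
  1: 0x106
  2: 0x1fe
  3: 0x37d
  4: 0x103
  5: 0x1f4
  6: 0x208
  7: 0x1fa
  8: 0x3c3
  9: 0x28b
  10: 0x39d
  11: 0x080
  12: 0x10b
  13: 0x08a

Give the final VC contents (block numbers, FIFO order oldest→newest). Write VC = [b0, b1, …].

VC = [55, 16, 28, 32, 40]

  [0] addr=0x1c8 blk=28 s=4: MISS | VC []
  [1] addr=0x106 blk=16 s=0: MISS | VC []
  [2] addr=0x1fe blk=31 s=7: MISS | VC []
  [3] addr=0x37d blk=55 s=7: MISS | VC [31]
  [4] addr=0x103 blk=16 s=0: L1-HIT | VC [31]
  [5] addr=0x1f4 blk=31 s=7: VC-HIT | VC [55]
  [6] addr=0x208 blk=32 s=0: MISS | VC [55, 16]
  [7] addr=0x1fa blk=31 s=7: L1-HIT | VC [55, 16]
  [8] addr=0x3c3 blk=60 s=4: MISS | VC [55, 16, 28]
  [9] addr=0x28b blk=40 s=0: MISS | VC [55, 16, 28, 32]
  [10] addr=0x39d blk=57 s=1: MISS | VC [55, 16, 28, 32]
  [11] addr=0x80 blk=8 s=0: MISS | VC [55, 16, 28, 32, 40]
  [12] addr=0x10b blk=16 s=0: VC-HIT | VC [55, 8, 28, 32, 40]
  [13] addr=0x8a blk=8 s=0: VC-HIT | VC [55, 16, 28, 32, 40]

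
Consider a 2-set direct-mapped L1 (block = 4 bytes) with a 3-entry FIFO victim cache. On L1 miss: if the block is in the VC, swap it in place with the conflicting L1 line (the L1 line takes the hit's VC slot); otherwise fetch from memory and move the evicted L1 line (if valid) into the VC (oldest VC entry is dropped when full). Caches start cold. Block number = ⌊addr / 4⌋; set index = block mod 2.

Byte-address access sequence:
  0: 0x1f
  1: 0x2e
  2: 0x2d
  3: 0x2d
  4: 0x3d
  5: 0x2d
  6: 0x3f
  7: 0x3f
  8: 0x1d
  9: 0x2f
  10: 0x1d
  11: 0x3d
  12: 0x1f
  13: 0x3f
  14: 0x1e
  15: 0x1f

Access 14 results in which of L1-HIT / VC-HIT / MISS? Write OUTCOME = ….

OUTCOME = VC-HIT

0: 0x1f (blk 7, set 1) → MISS  vc=[]
1: 0x2e (blk 11, set 1) → MISS  vc=[7]
2: 0x2d (blk 11, set 1) → L1-HIT  vc=[7]
3: 0x2d (blk 11, set 1) → L1-HIT  vc=[7]
4: 0x3d (blk 15, set 1) → MISS  vc=[7, 11]
5: 0x2d (blk 11, set 1) → VC-HIT  vc=[7, 15]
6: 0x3f (blk 15, set 1) → VC-HIT  vc=[7, 11]
7: 0x3f (blk 15, set 1) → L1-HIT  vc=[7, 11]
8: 0x1d (blk 7, set 1) → VC-HIT  vc=[15, 11]
9: 0x2f (blk 11, set 1) → VC-HIT  vc=[15, 7]
10: 0x1d (blk 7, set 1) → VC-HIT  vc=[15, 11]
11: 0x3d (blk 15, set 1) → VC-HIT  vc=[7, 11]
12: 0x1f (blk 7, set 1) → VC-HIT  vc=[15, 11]
13: 0x3f (blk 15, set 1) → VC-HIT  vc=[7, 11]
14: 0x1e (blk 7, set 1) → VC-HIT  vc=[15, 11]
15: 0x1f (blk 7, set 1) → L1-HIT  vc=[15, 11]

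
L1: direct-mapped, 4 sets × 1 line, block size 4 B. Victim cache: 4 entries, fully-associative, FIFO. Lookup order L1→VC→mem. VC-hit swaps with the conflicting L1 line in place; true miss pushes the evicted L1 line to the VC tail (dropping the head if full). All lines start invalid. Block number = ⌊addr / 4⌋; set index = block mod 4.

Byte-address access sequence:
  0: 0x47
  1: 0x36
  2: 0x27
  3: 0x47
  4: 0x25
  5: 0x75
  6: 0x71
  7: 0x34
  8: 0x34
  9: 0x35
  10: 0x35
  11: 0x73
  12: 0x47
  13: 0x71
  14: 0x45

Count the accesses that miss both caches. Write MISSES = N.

MISSES = 5

  [0] addr=0x47 blk=17 s=1: MISS | VC []
  [1] addr=0x36 blk=13 s=1: MISS | VC [17]
  [2] addr=0x27 blk=9 s=1: MISS | VC [17, 13]
  [3] addr=0x47 blk=17 s=1: VC-HIT | VC [9, 13]
  [4] addr=0x25 blk=9 s=1: VC-HIT | VC [17, 13]
  [5] addr=0x75 blk=29 s=1: MISS | VC [17, 13, 9]
  [6] addr=0x71 blk=28 s=0: MISS | VC [17, 13, 9]
  [7] addr=0x34 blk=13 s=1: VC-HIT | VC [17, 29, 9]
  [8] addr=0x34 blk=13 s=1: L1-HIT | VC [17, 29, 9]
  [9] addr=0x35 blk=13 s=1: L1-HIT | VC [17, 29, 9]
  [10] addr=0x35 blk=13 s=1: L1-HIT | VC [17, 29, 9]
  [11] addr=0x73 blk=28 s=0: L1-HIT | VC [17, 29, 9]
  [12] addr=0x47 blk=17 s=1: VC-HIT | VC [13, 29, 9]
  [13] addr=0x71 blk=28 s=0: L1-HIT | VC [13, 29, 9]
  [14] addr=0x45 blk=17 s=1: L1-HIT | VC [13, 29, 9]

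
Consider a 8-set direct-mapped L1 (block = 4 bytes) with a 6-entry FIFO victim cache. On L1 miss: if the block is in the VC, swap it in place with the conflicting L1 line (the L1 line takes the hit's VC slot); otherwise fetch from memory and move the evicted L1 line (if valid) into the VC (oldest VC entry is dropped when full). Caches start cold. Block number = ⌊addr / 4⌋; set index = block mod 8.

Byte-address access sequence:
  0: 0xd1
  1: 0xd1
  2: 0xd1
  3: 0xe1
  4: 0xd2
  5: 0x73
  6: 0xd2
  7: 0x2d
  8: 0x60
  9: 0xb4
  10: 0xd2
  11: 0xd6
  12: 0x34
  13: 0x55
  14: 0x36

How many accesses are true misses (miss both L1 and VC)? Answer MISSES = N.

  [0] addr=0xd1 blk=52 s=4: MISS | VC []
  [1] addr=0xd1 blk=52 s=4: L1-HIT | VC []
  [2] addr=0xd1 blk=52 s=4: L1-HIT | VC []
  [3] addr=0xe1 blk=56 s=0: MISS | VC []
  [4] addr=0xd2 blk=52 s=4: L1-HIT | VC []
  [5] addr=0x73 blk=28 s=4: MISS | VC [52]
  [6] addr=0xd2 blk=52 s=4: VC-HIT | VC [28]
  [7] addr=0x2d blk=11 s=3: MISS | VC [28]
  [8] addr=0x60 blk=24 s=0: MISS | VC [28, 56]
  [9] addr=0xb4 blk=45 s=5: MISS | VC [28, 56]
  [10] addr=0xd2 blk=52 s=4: L1-HIT | VC [28, 56]
  [11] addr=0xd6 blk=53 s=5: MISS | VC [28, 56, 45]
  [12] addr=0x34 blk=13 s=5: MISS | VC [28, 56, 45, 53]
  [13] addr=0x55 blk=21 s=5: MISS | VC [28, 56, 45, 53, 13]
  [14] addr=0x36 blk=13 s=5: VC-HIT | VC [28, 56, 45, 53, 21]

MISSES = 9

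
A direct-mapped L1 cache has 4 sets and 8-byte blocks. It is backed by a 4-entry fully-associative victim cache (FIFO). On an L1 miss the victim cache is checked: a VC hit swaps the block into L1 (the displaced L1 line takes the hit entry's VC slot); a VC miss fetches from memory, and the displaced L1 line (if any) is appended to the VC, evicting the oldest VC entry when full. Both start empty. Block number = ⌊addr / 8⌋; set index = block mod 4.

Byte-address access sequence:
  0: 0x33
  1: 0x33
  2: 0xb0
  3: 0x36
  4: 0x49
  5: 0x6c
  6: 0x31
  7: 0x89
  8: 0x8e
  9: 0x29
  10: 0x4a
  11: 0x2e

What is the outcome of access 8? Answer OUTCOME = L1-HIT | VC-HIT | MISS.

OUTCOME = L1-HIT

#0 0x33→b6/s2 MISS; vc=[]
#1 0x33→b6/s2 L1-HIT; vc=[]
#2 0xb0→b22/s2 MISS; vc=[6]
#3 0x36→b6/s2 VC-HIT; vc=[22]
#4 0x49→b9/s1 MISS; vc=[22]
#5 0x6c→b13/s1 MISS; vc=[22,9]
#6 0x31→b6/s2 L1-HIT; vc=[22,9]
#7 0x89→b17/s1 MISS; vc=[22,9,13]
#8 0x8e→b17/s1 L1-HIT; vc=[22,9,13]
#9 0x29→b5/s1 MISS; vc=[22,9,13,17]
#10 0x4a→b9/s1 VC-HIT; vc=[22,5,13,17]
#11 0x2e→b5/s1 VC-HIT; vc=[22,9,13,17]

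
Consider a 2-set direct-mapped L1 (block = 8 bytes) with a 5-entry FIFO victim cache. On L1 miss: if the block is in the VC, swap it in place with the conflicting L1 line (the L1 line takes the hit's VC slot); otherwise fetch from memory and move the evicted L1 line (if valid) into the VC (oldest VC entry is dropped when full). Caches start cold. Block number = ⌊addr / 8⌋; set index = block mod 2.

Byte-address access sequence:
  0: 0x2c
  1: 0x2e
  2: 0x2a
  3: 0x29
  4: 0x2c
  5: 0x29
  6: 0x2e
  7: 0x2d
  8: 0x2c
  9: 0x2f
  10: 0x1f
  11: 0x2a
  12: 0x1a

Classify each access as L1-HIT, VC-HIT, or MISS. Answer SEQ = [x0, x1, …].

SEQ = [MISS, L1-HIT, L1-HIT, L1-HIT, L1-HIT, L1-HIT, L1-HIT, L1-HIT, L1-HIT, L1-HIT, MISS, VC-HIT, VC-HIT]

0: 0x2c (blk 5, set 1) → MISS  vc=[]
1: 0x2e (blk 5, set 1) → L1-HIT  vc=[]
2: 0x2a (blk 5, set 1) → L1-HIT  vc=[]
3: 0x29 (blk 5, set 1) → L1-HIT  vc=[]
4: 0x2c (blk 5, set 1) → L1-HIT  vc=[]
5: 0x29 (blk 5, set 1) → L1-HIT  vc=[]
6: 0x2e (blk 5, set 1) → L1-HIT  vc=[]
7: 0x2d (blk 5, set 1) → L1-HIT  vc=[]
8: 0x2c (blk 5, set 1) → L1-HIT  vc=[]
9: 0x2f (blk 5, set 1) → L1-HIT  vc=[]
10: 0x1f (blk 3, set 1) → MISS  vc=[5]
11: 0x2a (blk 5, set 1) → VC-HIT  vc=[3]
12: 0x1a (blk 3, set 1) → VC-HIT  vc=[5]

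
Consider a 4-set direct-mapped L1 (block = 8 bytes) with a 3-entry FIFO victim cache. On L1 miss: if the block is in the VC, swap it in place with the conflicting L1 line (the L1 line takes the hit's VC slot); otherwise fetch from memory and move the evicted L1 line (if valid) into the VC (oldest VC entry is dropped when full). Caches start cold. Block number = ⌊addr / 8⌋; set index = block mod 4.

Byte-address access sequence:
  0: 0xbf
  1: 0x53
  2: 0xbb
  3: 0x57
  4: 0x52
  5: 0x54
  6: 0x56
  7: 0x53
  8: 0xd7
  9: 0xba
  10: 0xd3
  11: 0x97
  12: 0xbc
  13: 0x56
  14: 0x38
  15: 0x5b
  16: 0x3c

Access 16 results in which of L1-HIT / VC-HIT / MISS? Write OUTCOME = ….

OUTCOME = VC-HIT

0: 0xbf (blk 23, set 3) → MISS  vc=[]
1: 0x53 (blk 10, set 2) → MISS  vc=[]
2: 0xbb (blk 23, set 3) → L1-HIT  vc=[]
3: 0x57 (blk 10, set 2) → L1-HIT  vc=[]
4: 0x52 (blk 10, set 2) → L1-HIT  vc=[]
5: 0x54 (blk 10, set 2) → L1-HIT  vc=[]
6: 0x56 (blk 10, set 2) → L1-HIT  vc=[]
7: 0x53 (blk 10, set 2) → L1-HIT  vc=[]
8: 0xd7 (blk 26, set 2) → MISS  vc=[10]
9: 0xba (blk 23, set 3) → L1-HIT  vc=[10]
10: 0xd3 (blk 26, set 2) → L1-HIT  vc=[10]
11: 0x97 (blk 18, set 2) → MISS  vc=[10, 26]
12: 0xbc (blk 23, set 3) → L1-HIT  vc=[10, 26]
13: 0x56 (blk 10, set 2) → VC-HIT  vc=[18, 26]
14: 0x38 (blk 7, set 3) → MISS  vc=[18, 26, 23]
15: 0x5b (blk 11, set 3) → MISS  vc=[26, 23, 7]
16: 0x3c (blk 7, set 3) → VC-HIT  vc=[26, 23, 11]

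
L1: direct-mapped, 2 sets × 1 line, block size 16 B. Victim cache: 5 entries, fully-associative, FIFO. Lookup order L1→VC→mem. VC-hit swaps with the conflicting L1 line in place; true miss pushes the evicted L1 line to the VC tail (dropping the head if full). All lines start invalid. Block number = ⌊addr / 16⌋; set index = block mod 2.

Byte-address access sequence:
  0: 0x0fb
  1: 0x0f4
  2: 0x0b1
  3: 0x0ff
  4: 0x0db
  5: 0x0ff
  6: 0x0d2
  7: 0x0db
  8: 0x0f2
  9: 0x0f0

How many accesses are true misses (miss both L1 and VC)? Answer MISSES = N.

MISSES = 3

  [0] addr=0xfb blk=15 s=1: MISS | VC []
  [1] addr=0xf4 blk=15 s=1: L1-HIT | VC []
  [2] addr=0xb1 blk=11 s=1: MISS | VC [15]
  [3] addr=0xff blk=15 s=1: VC-HIT | VC [11]
  [4] addr=0xdb blk=13 s=1: MISS | VC [11, 15]
  [5] addr=0xff blk=15 s=1: VC-HIT | VC [11, 13]
  [6] addr=0xd2 blk=13 s=1: VC-HIT | VC [11, 15]
  [7] addr=0xdb blk=13 s=1: L1-HIT | VC [11, 15]
  [8] addr=0xf2 blk=15 s=1: VC-HIT | VC [11, 13]
  [9] addr=0xf0 blk=15 s=1: L1-HIT | VC [11, 13]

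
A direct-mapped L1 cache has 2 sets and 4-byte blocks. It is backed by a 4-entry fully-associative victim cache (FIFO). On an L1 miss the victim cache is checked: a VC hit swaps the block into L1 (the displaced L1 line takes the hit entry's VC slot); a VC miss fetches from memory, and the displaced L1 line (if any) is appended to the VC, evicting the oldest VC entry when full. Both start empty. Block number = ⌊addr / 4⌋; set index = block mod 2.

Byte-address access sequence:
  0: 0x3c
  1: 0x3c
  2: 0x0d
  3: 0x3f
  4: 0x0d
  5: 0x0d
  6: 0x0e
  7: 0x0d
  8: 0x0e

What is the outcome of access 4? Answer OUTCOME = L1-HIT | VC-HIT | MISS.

0: 0x3c (blk 15, set 1) → MISS  vc=[]
1: 0x3c (blk 15, set 1) → L1-HIT  vc=[]
2: 0xd (blk 3, set 1) → MISS  vc=[15]
3: 0x3f (blk 15, set 1) → VC-HIT  vc=[3]
4: 0xd (blk 3, set 1) → VC-HIT  vc=[15]
5: 0xd (blk 3, set 1) → L1-HIT  vc=[15]
6: 0xe (blk 3, set 1) → L1-HIT  vc=[15]
7: 0xd (blk 3, set 1) → L1-HIT  vc=[15]
8: 0xe (blk 3, set 1) → L1-HIT  vc=[15]

OUTCOME = VC-HIT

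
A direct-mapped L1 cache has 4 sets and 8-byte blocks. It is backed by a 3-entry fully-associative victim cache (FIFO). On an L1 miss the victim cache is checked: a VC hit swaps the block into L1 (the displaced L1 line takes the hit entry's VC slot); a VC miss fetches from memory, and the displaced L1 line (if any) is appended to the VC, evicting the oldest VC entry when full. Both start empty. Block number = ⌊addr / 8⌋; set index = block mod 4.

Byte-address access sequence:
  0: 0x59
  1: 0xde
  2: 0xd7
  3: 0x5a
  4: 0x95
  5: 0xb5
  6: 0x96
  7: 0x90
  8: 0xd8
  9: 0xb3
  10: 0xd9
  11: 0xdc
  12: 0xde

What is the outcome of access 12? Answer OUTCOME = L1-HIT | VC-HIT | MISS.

0: 0x59 (blk 11, set 3) → MISS  vc=[]
1: 0xde (blk 27, set 3) → MISS  vc=[11]
2: 0xd7 (blk 26, set 2) → MISS  vc=[11]
3: 0x5a (blk 11, set 3) → VC-HIT  vc=[27]
4: 0x95 (blk 18, set 2) → MISS  vc=[27, 26]
5: 0xb5 (blk 22, set 2) → MISS  vc=[27, 26, 18]
6: 0x96 (blk 18, set 2) → VC-HIT  vc=[27, 26, 22]
7: 0x90 (blk 18, set 2) → L1-HIT  vc=[27, 26, 22]
8: 0xd8 (blk 27, set 3) → VC-HIT  vc=[11, 26, 22]
9: 0xb3 (blk 22, set 2) → VC-HIT  vc=[11, 26, 18]
10: 0xd9 (blk 27, set 3) → L1-HIT  vc=[11, 26, 18]
11: 0xdc (blk 27, set 3) → L1-HIT  vc=[11, 26, 18]
12: 0xde (blk 27, set 3) → L1-HIT  vc=[11, 26, 18]

OUTCOME = L1-HIT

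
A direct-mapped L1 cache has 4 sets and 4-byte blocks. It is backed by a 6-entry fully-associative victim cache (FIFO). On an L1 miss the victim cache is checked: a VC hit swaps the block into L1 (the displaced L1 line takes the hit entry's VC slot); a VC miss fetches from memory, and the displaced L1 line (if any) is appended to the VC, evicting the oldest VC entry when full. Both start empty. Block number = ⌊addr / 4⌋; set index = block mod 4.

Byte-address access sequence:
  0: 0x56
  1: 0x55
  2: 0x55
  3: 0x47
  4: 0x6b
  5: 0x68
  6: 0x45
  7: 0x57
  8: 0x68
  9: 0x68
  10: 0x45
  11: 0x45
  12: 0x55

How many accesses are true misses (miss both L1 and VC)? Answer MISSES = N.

  [0] addr=0x56 blk=21 s=1: MISS | VC []
  [1] addr=0x55 blk=21 s=1: L1-HIT | VC []
  [2] addr=0x55 blk=21 s=1: L1-HIT | VC []
  [3] addr=0x47 blk=17 s=1: MISS | VC [21]
  [4] addr=0x6b blk=26 s=2: MISS | VC [21]
  [5] addr=0x68 blk=26 s=2: L1-HIT | VC [21]
  [6] addr=0x45 blk=17 s=1: L1-HIT | VC [21]
  [7] addr=0x57 blk=21 s=1: VC-HIT | VC [17]
  [8] addr=0x68 blk=26 s=2: L1-HIT | VC [17]
  [9] addr=0x68 blk=26 s=2: L1-HIT | VC [17]
  [10] addr=0x45 blk=17 s=1: VC-HIT | VC [21]
  [11] addr=0x45 blk=17 s=1: L1-HIT | VC [21]
  [12] addr=0x55 blk=21 s=1: VC-HIT | VC [17]

MISSES = 3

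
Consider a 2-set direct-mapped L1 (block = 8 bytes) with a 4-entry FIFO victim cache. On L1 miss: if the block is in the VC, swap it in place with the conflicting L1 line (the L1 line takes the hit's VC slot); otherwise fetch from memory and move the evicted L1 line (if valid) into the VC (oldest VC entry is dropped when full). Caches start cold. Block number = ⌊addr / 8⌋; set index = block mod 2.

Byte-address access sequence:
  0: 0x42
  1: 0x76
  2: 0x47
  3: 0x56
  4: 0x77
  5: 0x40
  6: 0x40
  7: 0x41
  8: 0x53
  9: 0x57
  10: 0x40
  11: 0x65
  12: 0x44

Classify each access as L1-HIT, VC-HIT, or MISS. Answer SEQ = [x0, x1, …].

SEQ = [MISS, MISS, VC-HIT, MISS, VC-HIT, VC-HIT, L1-HIT, L1-HIT, VC-HIT, L1-HIT, VC-HIT, MISS, VC-HIT]

0: 0x42 (blk 8, set 0) → MISS  vc=[]
1: 0x76 (blk 14, set 0) → MISS  vc=[8]
2: 0x47 (blk 8, set 0) → VC-HIT  vc=[14]
3: 0x56 (blk 10, set 0) → MISS  vc=[14, 8]
4: 0x77 (blk 14, set 0) → VC-HIT  vc=[10, 8]
5: 0x40 (blk 8, set 0) → VC-HIT  vc=[10, 14]
6: 0x40 (blk 8, set 0) → L1-HIT  vc=[10, 14]
7: 0x41 (blk 8, set 0) → L1-HIT  vc=[10, 14]
8: 0x53 (blk 10, set 0) → VC-HIT  vc=[8, 14]
9: 0x57 (blk 10, set 0) → L1-HIT  vc=[8, 14]
10: 0x40 (blk 8, set 0) → VC-HIT  vc=[10, 14]
11: 0x65 (blk 12, set 0) → MISS  vc=[10, 14, 8]
12: 0x44 (blk 8, set 0) → VC-HIT  vc=[10, 14, 12]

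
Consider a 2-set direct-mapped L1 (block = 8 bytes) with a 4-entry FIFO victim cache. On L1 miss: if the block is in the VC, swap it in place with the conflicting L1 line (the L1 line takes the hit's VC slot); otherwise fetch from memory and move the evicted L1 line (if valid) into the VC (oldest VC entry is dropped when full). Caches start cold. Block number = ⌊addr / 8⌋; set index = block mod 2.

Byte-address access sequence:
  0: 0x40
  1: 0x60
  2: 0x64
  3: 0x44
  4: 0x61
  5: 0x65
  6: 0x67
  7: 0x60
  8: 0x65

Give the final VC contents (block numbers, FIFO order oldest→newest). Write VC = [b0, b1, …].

0: 0x40 (blk 8, set 0) → MISS  vc=[]
1: 0x60 (blk 12, set 0) → MISS  vc=[8]
2: 0x64 (blk 12, set 0) → L1-HIT  vc=[8]
3: 0x44 (blk 8, set 0) → VC-HIT  vc=[12]
4: 0x61 (blk 12, set 0) → VC-HIT  vc=[8]
5: 0x65 (blk 12, set 0) → L1-HIT  vc=[8]
6: 0x67 (blk 12, set 0) → L1-HIT  vc=[8]
7: 0x60 (blk 12, set 0) → L1-HIT  vc=[8]
8: 0x65 (blk 12, set 0) → L1-HIT  vc=[8]

VC = [8]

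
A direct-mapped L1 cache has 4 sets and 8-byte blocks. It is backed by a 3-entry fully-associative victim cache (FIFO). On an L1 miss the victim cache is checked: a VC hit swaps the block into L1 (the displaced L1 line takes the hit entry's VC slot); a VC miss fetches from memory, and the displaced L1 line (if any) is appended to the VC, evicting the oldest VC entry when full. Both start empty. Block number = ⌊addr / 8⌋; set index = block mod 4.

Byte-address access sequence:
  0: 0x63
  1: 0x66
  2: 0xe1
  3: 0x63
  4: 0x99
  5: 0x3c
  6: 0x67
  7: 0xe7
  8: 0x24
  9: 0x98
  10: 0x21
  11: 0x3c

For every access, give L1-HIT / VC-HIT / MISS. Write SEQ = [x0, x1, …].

#0 0x63→b12/s0 MISS; vc=[]
#1 0x66→b12/s0 L1-HIT; vc=[]
#2 0xe1→b28/s0 MISS; vc=[12]
#3 0x63→b12/s0 VC-HIT; vc=[28]
#4 0x99→b19/s3 MISS; vc=[28]
#5 0x3c→b7/s3 MISS; vc=[28,19]
#6 0x67→b12/s0 L1-HIT; vc=[28,19]
#7 0xe7→b28/s0 VC-HIT; vc=[12,19]
#8 0x24→b4/s0 MISS; vc=[12,19,28]
#9 0x98→b19/s3 VC-HIT; vc=[12,7,28]
#10 0x21→b4/s0 L1-HIT; vc=[12,7,28]
#11 0x3c→b7/s3 VC-HIT; vc=[12,19,28]

SEQ = [MISS, L1-HIT, MISS, VC-HIT, MISS, MISS, L1-HIT, VC-HIT, MISS, VC-HIT, L1-HIT, VC-HIT]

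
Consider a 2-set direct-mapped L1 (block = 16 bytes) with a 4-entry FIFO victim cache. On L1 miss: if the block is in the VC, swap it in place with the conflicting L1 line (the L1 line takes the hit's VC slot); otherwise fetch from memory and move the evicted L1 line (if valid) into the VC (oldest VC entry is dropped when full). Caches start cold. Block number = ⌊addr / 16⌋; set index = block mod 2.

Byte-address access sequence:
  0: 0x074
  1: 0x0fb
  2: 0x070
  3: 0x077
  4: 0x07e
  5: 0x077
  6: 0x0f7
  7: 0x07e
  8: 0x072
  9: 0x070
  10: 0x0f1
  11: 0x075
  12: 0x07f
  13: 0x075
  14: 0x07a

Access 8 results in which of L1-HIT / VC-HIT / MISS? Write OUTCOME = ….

OUTCOME = L1-HIT

#0 0x74→b7/s1 MISS; vc=[]
#1 0xfb→b15/s1 MISS; vc=[7]
#2 0x70→b7/s1 VC-HIT; vc=[15]
#3 0x77→b7/s1 L1-HIT; vc=[15]
#4 0x7e→b7/s1 L1-HIT; vc=[15]
#5 0x77→b7/s1 L1-HIT; vc=[15]
#6 0xf7→b15/s1 VC-HIT; vc=[7]
#7 0x7e→b7/s1 VC-HIT; vc=[15]
#8 0x72→b7/s1 L1-HIT; vc=[15]
#9 0x70→b7/s1 L1-HIT; vc=[15]
#10 0xf1→b15/s1 VC-HIT; vc=[7]
#11 0x75→b7/s1 VC-HIT; vc=[15]
#12 0x7f→b7/s1 L1-HIT; vc=[15]
#13 0x75→b7/s1 L1-HIT; vc=[15]
#14 0x7a→b7/s1 L1-HIT; vc=[15]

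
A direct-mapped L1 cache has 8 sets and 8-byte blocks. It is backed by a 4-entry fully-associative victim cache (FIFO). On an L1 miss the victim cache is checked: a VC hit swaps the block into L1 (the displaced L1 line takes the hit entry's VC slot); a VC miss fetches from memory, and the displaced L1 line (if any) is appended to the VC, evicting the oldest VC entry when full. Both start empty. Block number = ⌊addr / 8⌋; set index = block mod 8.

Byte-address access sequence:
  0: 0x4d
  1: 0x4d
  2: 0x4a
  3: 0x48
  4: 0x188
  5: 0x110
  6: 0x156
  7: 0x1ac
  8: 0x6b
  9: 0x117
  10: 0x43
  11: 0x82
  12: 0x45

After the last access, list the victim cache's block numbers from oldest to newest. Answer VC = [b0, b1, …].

VC = [9, 42, 53, 16]

#0 0x4d→b9/s1 MISS; vc=[]
#1 0x4d→b9/s1 L1-HIT; vc=[]
#2 0x4a→b9/s1 L1-HIT; vc=[]
#3 0x48→b9/s1 L1-HIT; vc=[]
#4 0x188→b49/s1 MISS; vc=[9]
#5 0x110→b34/s2 MISS; vc=[9]
#6 0x156→b42/s2 MISS; vc=[9,34]
#7 0x1ac→b53/s5 MISS; vc=[9,34]
#8 0x6b→b13/s5 MISS; vc=[9,34,53]
#9 0x117→b34/s2 VC-HIT; vc=[9,42,53]
#10 0x43→b8/s0 MISS; vc=[9,42,53]
#11 0x82→b16/s0 MISS; vc=[9,42,53,8]
#12 0x45→b8/s0 VC-HIT; vc=[9,42,53,16]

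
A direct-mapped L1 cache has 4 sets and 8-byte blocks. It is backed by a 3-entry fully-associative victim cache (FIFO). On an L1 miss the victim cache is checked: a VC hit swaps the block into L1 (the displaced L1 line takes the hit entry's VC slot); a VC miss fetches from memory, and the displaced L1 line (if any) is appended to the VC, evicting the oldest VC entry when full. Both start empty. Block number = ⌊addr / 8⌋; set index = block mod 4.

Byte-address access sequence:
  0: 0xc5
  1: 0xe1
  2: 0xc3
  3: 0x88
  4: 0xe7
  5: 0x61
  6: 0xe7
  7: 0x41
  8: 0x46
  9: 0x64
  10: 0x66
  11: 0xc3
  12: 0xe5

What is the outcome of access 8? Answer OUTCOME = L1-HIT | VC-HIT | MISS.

#0 0xc5→b24/s0 MISS; vc=[]
#1 0xe1→b28/s0 MISS; vc=[24]
#2 0xc3→b24/s0 VC-HIT; vc=[28]
#3 0x88→b17/s1 MISS; vc=[28]
#4 0xe7→b28/s0 VC-HIT; vc=[24]
#5 0x61→b12/s0 MISS; vc=[24,28]
#6 0xe7→b28/s0 VC-HIT; vc=[24,12]
#7 0x41→b8/s0 MISS; vc=[24,12,28]
#8 0x46→b8/s0 L1-HIT; vc=[24,12,28]
#9 0x64→b12/s0 VC-HIT; vc=[24,8,28]
#10 0x66→b12/s0 L1-HIT; vc=[24,8,28]
#11 0xc3→b24/s0 VC-HIT; vc=[12,8,28]
#12 0xe5→b28/s0 VC-HIT; vc=[12,8,24]

OUTCOME = L1-HIT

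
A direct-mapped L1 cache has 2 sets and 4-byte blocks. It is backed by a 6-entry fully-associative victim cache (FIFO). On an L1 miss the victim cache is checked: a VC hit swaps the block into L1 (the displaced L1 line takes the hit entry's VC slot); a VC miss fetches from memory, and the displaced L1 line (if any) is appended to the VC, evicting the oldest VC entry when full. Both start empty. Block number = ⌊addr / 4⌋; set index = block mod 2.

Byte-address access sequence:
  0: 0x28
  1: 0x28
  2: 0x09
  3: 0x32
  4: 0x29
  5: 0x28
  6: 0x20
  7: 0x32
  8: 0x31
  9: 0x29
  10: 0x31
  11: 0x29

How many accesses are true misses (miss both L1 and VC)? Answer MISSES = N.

MISSES = 4

#0 0x28→b10/s0 MISS; vc=[]
#1 0x28→b10/s0 L1-HIT; vc=[]
#2 0x9→b2/s0 MISS; vc=[10]
#3 0x32→b12/s0 MISS; vc=[10,2]
#4 0x29→b10/s0 VC-HIT; vc=[12,2]
#5 0x28→b10/s0 L1-HIT; vc=[12,2]
#6 0x20→b8/s0 MISS; vc=[12,2,10]
#7 0x32→b12/s0 VC-HIT; vc=[8,2,10]
#8 0x31→b12/s0 L1-HIT; vc=[8,2,10]
#9 0x29→b10/s0 VC-HIT; vc=[8,2,12]
#10 0x31→b12/s0 VC-HIT; vc=[8,2,10]
#11 0x29→b10/s0 VC-HIT; vc=[8,2,12]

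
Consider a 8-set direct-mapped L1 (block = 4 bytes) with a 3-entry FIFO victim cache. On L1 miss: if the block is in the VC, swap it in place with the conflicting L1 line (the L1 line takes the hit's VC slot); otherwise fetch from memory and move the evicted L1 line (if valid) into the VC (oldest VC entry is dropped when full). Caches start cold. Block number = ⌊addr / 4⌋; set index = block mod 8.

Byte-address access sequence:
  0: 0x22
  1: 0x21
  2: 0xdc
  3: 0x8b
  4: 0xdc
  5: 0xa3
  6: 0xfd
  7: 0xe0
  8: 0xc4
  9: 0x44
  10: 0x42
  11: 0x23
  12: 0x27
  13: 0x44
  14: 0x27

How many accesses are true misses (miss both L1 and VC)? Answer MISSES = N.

MISSES = 11

  [0] addr=0x22 blk=8 s=0: MISS | VC []
  [1] addr=0x21 blk=8 s=0: L1-HIT | VC []
  [2] addr=0xdc blk=55 s=7: MISS | VC []
  [3] addr=0x8b blk=34 s=2: MISS | VC []
  [4] addr=0xdc blk=55 s=7: L1-HIT | VC []
  [5] addr=0xa3 blk=40 s=0: MISS | VC [8]
  [6] addr=0xfd blk=63 s=7: MISS | VC [8, 55]
  [7] addr=0xe0 blk=56 s=0: MISS | VC [8, 55, 40]
  [8] addr=0xc4 blk=49 s=1: MISS | VC [8, 55, 40]
  [9] addr=0x44 blk=17 s=1: MISS | VC [55, 40, 49]
  [10] addr=0x42 blk=16 s=0: MISS | VC [40, 49, 56]
  [11] addr=0x23 blk=8 s=0: MISS | VC [49, 56, 16]
  [12] addr=0x27 blk=9 s=1: MISS | VC [56, 16, 17]
  [13] addr=0x44 blk=17 s=1: VC-HIT | VC [56, 16, 9]
  [14] addr=0x27 blk=9 s=1: VC-HIT | VC [56, 16, 17]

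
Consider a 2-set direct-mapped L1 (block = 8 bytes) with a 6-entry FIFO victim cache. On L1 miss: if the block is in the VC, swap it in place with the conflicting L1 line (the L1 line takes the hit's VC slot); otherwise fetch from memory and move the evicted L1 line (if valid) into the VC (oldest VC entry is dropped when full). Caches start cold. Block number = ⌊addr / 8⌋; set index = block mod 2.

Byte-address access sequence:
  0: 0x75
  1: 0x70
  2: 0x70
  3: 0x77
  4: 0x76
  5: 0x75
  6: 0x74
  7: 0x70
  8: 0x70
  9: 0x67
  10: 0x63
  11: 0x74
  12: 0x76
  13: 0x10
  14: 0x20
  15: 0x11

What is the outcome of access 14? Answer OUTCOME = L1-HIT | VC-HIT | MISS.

#0 0x75→b14/s0 MISS; vc=[]
#1 0x70→b14/s0 L1-HIT; vc=[]
#2 0x70→b14/s0 L1-HIT; vc=[]
#3 0x77→b14/s0 L1-HIT; vc=[]
#4 0x76→b14/s0 L1-HIT; vc=[]
#5 0x75→b14/s0 L1-HIT; vc=[]
#6 0x74→b14/s0 L1-HIT; vc=[]
#7 0x70→b14/s0 L1-HIT; vc=[]
#8 0x70→b14/s0 L1-HIT; vc=[]
#9 0x67→b12/s0 MISS; vc=[14]
#10 0x63→b12/s0 L1-HIT; vc=[14]
#11 0x74→b14/s0 VC-HIT; vc=[12]
#12 0x76→b14/s0 L1-HIT; vc=[12]
#13 0x10→b2/s0 MISS; vc=[12,14]
#14 0x20→b4/s0 MISS; vc=[12,14,2]
#15 0x11→b2/s0 VC-HIT; vc=[12,14,4]

OUTCOME = MISS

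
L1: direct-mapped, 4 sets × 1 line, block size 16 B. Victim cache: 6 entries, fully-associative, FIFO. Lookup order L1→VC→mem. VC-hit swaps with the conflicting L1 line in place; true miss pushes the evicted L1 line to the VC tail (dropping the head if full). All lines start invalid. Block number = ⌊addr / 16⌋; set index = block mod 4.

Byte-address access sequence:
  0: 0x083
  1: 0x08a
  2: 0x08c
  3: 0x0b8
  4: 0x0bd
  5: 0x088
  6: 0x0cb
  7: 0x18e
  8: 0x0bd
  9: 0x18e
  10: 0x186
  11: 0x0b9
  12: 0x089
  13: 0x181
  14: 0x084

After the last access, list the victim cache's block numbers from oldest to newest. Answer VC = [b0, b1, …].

#0 0x83→b8/s0 MISS; vc=[]
#1 0x8a→b8/s0 L1-HIT; vc=[]
#2 0x8c→b8/s0 L1-HIT; vc=[]
#3 0xb8→b11/s3 MISS; vc=[]
#4 0xbd→b11/s3 L1-HIT; vc=[]
#5 0x88→b8/s0 L1-HIT; vc=[]
#6 0xcb→b12/s0 MISS; vc=[8]
#7 0x18e→b24/s0 MISS; vc=[8,12]
#8 0xbd→b11/s3 L1-HIT; vc=[8,12]
#9 0x18e→b24/s0 L1-HIT; vc=[8,12]
#10 0x186→b24/s0 L1-HIT; vc=[8,12]
#11 0xb9→b11/s3 L1-HIT; vc=[8,12]
#12 0x89→b8/s0 VC-HIT; vc=[24,12]
#13 0x181→b24/s0 VC-HIT; vc=[8,12]
#14 0x84→b8/s0 VC-HIT; vc=[24,12]

VC = [24, 12]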